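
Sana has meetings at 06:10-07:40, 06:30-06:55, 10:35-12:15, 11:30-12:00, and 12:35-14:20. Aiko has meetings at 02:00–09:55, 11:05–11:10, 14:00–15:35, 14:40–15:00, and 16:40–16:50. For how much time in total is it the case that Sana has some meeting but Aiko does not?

A, merged: 06:10–07:40, 10:35–12:15, 12:35–14:20.
B, merged: 02:00–09:55, 11:05–11:10, 14:00–15:35, 16:40–16:50.
A \ B = 10:35–11:05, 11:10–12:15, 12:35–14:00.
Total: 30 min + 1 h 5 min + 1 h 25 min = 3 h.

3 h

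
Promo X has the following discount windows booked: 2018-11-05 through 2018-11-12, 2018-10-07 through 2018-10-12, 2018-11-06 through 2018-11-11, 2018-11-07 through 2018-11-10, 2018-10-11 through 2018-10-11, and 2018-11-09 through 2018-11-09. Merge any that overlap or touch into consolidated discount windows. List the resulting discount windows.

2018-10-07 through 2018-10-12, 2018-11-05 through 2018-11-12

Sort by start: 2018-10-07 through 2018-10-12, 2018-10-11 through 2018-10-11, 2018-11-05 through 2018-11-12, 2018-11-06 through 2018-11-11, 2018-11-07 through 2018-11-10, 2018-11-09 through 2018-11-09.
2018-10-11 through 2018-10-11 overlaps/touches 2018-10-07 through 2018-10-12 → extend to 2018-10-07 through 2018-10-12.
2018-11-05 through 2018-11-12 is disjoint → start new block.
2018-11-06 through 2018-11-11 overlaps/touches 2018-11-05 through 2018-11-12 → extend to 2018-11-05 through 2018-11-12.
2018-11-07 through 2018-11-10 overlaps/touches 2018-11-05 through 2018-11-12 → extend to 2018-11-05 through 2018-11-12.
2018-11-09 through 2018-11-09 overlaps/touches 2018-11-05 through 2018-11-12 → extend to 2018-11-05 through 2018-11-12.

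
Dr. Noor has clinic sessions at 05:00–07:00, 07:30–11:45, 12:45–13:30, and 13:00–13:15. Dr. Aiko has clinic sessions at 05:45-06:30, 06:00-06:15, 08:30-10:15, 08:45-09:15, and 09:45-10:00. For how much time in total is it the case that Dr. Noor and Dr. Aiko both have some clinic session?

2 h 30 min

A, merged: 05:00-07:00, 07:30-11:45, 12:45-13:30.
B, merged: 05:45-06:30, 08:30-10:15.
A ∩ B = 05:45-06:30, 08:30-10:15.
Total: 45 min + 1 h 45 min = 2 h 30 min.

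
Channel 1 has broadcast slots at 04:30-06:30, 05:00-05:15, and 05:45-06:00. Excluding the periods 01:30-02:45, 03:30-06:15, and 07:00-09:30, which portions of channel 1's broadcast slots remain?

First set merges to 04:30-06:30.
04:30-06:30 with B removed leaves 06:15-06:30.

06:15-06:30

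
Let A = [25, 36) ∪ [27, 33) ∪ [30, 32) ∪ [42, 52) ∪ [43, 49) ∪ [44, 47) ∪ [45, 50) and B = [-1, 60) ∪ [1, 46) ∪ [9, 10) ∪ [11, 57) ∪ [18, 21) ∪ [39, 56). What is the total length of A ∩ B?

First set merges to [25, 36), [42, 52).
Second set merges to [-1, 60).
A ∩ B = [25, 36), [42, 52).
Total: 11 + 10 = 21.

21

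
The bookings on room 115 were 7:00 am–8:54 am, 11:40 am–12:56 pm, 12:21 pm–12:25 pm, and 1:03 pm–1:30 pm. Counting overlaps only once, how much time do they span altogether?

Merged: 7:00 am–8:54 am, 11:40 am–12:56 pm, 1:03 pm–1:30 pm.
Lengths: 1 h 54 min + 1 h 16 min + 27 min = 3 h 37 min.

3 h 37 min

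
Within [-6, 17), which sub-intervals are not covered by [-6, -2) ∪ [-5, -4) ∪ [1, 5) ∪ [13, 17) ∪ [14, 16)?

Covered (merged): [-6, -2), [1, 5), [13, 17).
Gaps within [-6, 17): [-2, 1), [5, 13).

[-2, 1) ∪ [5, 13)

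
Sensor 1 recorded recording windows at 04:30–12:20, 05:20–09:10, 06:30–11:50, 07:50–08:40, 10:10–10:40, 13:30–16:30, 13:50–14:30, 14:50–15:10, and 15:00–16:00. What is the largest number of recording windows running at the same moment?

4

At 07:50, 4 of the intervals are simultaneously active.
No point has more.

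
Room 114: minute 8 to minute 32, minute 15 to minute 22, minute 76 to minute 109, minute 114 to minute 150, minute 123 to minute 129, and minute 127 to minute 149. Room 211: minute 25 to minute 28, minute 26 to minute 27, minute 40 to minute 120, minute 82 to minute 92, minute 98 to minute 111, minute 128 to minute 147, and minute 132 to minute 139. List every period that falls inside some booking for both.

Merge the first list: minute 8 to minute 32, minute 76 to minute 109, minute 114 to minute 150.
Merge the second list: minute 25 to minute 28, minute 40 to minute 120, minute 128 to minute 147.
minute 8 to minute 32 overlaps B on minute 25 to minute 28.
minute 76 to minute 109 overlaps B on minute 76 to minute 109.
minute 114 to minute 150 overlaps B on minute 114 to minute 120, minute 128 to minute 147.

minute 25 to minute 28, minute 76 to minute 109, minute 114 to minute 120, minute 128 to minute 147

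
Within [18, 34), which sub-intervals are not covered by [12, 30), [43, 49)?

Covered (merged): [12, 30), [43, 49).
Uncovered inside [18, 34): [30, 34).

[30, 34)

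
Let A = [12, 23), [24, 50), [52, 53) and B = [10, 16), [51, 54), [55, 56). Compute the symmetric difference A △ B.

A \ B = [16, 23), [24, 50).
B \ A = [10, 12), [51, 52), [53, 54), [55, 56).
Union of the two gives the symmetric difference.

[10, 12) ∪ [16, 23) ∪ [24, 50) ∪ [51, 52) ∪ [53, 54) ∪ [55, 56)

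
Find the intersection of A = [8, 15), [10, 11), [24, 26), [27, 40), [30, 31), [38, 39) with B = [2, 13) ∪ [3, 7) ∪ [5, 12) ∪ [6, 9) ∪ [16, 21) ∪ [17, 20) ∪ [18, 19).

First set merges to [8, 15), [24, 26), [27, 40).
Second set merges to [2, 13), [16, 21).
[8, 15) meets the second set on [8, 13).
[24, 26): no overlap with the second set.
[27, 40): no overlap with the second set.

[8, 13)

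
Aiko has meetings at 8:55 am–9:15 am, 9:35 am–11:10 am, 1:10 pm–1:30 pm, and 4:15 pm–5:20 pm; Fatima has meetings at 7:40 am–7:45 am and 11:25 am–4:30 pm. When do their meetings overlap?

8:55 am–9:15 am falls entirely outside B.
9:35 am–11:10 am falls entirely outside B.
1:10 pm–1:30 pm overlaps B on 1:10 pm–1:30 pm.
4:15 pm–5:20 pm overlaps B on 4:15 pm–4:30 pm.

1:10 pm–1:30 pm, 4:15 pm–4:30 pm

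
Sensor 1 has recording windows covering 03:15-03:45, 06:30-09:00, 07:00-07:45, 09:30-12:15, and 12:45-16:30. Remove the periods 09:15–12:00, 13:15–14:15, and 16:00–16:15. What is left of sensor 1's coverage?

First set merges to 03:15-03:45, 06:30-09:00, 09:30-12:15, 12:45-16:30.
03:15-03:45: no B overlap → unchanged.
06:30-09:00: no B overlap → unchanged.
09:30-12:15 minus B → 12:00-12:15.
12:45-16:30 minus B → 12:45-13:15, 14:15-16:00, 16:15-16:30.

03:15-03:45, 06:30-09:00, 12:00-12:15, 12:45-13:15, 14:15-16:00, 16:15-16:30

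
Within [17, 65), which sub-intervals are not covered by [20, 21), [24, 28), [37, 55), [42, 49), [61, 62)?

[17, 20) ∪ [21, 24) ∪ [28, 37) ∪ [55, 61) ∪ [62, 65)

After merging, the occupied span is [20, 21), [24, 28), [37, 55), [61, 62).
Uncovered inside [17, 65): [17, 20), [21, 24), [28, 37), [55, 61), [62, 65).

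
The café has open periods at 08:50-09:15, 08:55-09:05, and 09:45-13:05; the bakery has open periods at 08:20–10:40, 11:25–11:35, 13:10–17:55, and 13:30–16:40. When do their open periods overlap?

A, merged: 08:50–09:15, 09:45–13:05.
B, merged: 08:20–10:40, 11:25–11:35, 13:10–17:55.
08:50–09:15 meets the second set on 08:50–09:15.
09:45–13:05 meets the second set on 09:45–10:40, 11:25–11:35.

08:50–09:15, 09:45–10:40, 11:25–11:35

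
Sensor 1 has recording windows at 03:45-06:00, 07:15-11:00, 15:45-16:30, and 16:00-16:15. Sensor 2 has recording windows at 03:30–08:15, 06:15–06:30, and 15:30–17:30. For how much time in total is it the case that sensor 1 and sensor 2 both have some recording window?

Merge the first list: 03:45–06:00, 07:15–11:00, 15:45–16:30.
Merge the second list: 03:30–08:15, 15:30–17:30.
A ∩ B = 03:45–06:00, 07:15–08:15, 15:45–16:30.
Total: 2 h 15 min + 1 h + 45 min = 4 h.

4 h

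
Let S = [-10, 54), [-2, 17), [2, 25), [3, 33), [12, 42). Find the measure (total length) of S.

Merged: [-10, 54).
Length: 64.

64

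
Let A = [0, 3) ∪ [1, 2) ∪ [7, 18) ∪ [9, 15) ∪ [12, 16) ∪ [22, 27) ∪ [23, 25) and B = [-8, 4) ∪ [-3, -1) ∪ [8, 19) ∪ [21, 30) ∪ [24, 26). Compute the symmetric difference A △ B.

Merge the first list: [0, 3), [7, 18), [22, 27).
Merge the second list: [-8, 4), [8, 19), [21, 30).
A \ B = [7, 8).
B \ A = [-8, 0), [3, 4), [18, 19), [21, 22), [27, 30).
Union of the two gives the symmetric difference.

[-8, 0) ∪ [3, 4) ∪ [7, 8) ∪ [18, 19) ∪ [21, 22) ∪ [27, 30)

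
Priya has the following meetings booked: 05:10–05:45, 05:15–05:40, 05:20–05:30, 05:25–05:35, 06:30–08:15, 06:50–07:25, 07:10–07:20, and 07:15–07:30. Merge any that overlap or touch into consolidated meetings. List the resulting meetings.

05:10–05:45, 06:30–08:15

05:15–05:40 overlaps/touches 05:10–05:45 → extend to 05:10–05:45.
05:20–05:30 overlaps/touches 05:10–05:45 → extend to 05:10–05:45.
05:25–05:35 overlaps/touches 05:10–05:45 → extend to 05:10–05:45.
06:30–08:15 is disjoint → start new block.
06:50–07:25 overlaps/touches 06:30–08:15 → extend to 06:30–08:15.
07:10–07:20 overlaps/touches 06:30–08:15 → extend to 06:30–08:15.
07:15–07:30 overlaps/touches 06:30–08:15 → extend to 06:30–08:15.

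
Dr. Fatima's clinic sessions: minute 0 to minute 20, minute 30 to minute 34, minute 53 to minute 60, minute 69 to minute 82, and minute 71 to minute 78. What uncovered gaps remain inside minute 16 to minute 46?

Covered (merged): minute 0 to minute 20, minute 30 to minute 34, minute 53 to minute 60, minute 69 to minute 82.
Gaps within minute 16 to minute 46: minute 20 to minute 30, minute 34 to minute 46.

minute 20 to minute 30, minute 34 to minute 46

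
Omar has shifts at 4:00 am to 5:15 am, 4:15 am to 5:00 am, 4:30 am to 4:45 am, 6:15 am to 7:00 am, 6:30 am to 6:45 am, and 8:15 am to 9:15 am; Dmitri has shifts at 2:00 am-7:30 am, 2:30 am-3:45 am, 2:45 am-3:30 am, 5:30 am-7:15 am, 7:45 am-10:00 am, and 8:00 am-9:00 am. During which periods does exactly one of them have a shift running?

2:00 am–4:00 am, 5:15 am–6:15 am, 7:00 am–7:30 am, 7:45 am–8:15 am, 9:15 am–10:00 am

Merge the first list: 4:00 am–5:15 am, 6:15 am–7:00 am, 8:15 am–9:15 am.
Merge the second list: 2:00 am–7:30 am, 7:45 am–10:00 am.
A \ B = none.
B \ A = 2:00 am–4:00 am, 5:15 am–6:15 am, 7:00 am–7:30 am, 7:45 am–8:15 am, 9:15 am–10:00 am.
Union of the two gives the symmetric difference.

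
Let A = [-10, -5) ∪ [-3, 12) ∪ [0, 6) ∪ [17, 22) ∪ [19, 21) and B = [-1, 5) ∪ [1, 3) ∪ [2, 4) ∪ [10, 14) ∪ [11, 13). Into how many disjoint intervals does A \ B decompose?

Merge the first list: [-10, -5), [-3, 12), [17, 22).
Merge the second list: [-1, 5), [10, 14).
A \ B = [-10, -5), [-3, -1), [5, 10), [17, 22).
That is 4 disjoint pieces.

4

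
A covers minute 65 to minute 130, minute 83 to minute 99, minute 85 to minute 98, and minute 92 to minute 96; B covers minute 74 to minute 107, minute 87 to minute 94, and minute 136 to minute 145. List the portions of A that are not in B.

Merge the first list: minute 65 to minute 130.
Merge the second list: minute 74 to minute 107, minute 136 to minute 145.
minute 65 to minute 130 \ B = minute 65 to minute 74, minute 107 to minute 130.

minute 65 to minute 74, minute 107 to minute 130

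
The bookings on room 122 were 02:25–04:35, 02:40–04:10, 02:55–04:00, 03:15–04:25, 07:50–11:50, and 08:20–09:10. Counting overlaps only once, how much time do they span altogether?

Merged: 02:25–04:35, 07:50–11:50.
Lengths: 2 h 10 min + 4 h = 6 h 10 min.

6 h 10 min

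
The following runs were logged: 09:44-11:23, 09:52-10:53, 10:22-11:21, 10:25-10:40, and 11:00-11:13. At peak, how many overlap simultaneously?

4

Sweep endpoints in order; track running count of active intervals.
Peak of 4 reached at 10:25.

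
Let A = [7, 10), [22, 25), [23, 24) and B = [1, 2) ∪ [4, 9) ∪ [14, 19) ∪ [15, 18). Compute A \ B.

First set merges to [7, 10), [22, 25).
Second set merges to [1, 2), [4, 9), [14, 19).
[7, 10) with B removed leaves [9, 10).
[22, 25) is untouched.

[9, 10) ∪ [22, 25)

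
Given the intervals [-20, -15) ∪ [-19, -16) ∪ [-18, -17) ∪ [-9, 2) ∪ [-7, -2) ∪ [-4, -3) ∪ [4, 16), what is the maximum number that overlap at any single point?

At -18, 3 of the intervals are simultaneously active.
No point has more.

3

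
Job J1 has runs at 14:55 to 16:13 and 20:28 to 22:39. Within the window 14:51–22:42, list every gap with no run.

14:51–14:55, 16:13–20:28, 22:39–22:42

After merging, the occupied span is 14:55–16:13, 20:28–22:39.
Gaps within 14:51–22:42: 14:51–14:55, 16:13–20:28, 22:39–22:42.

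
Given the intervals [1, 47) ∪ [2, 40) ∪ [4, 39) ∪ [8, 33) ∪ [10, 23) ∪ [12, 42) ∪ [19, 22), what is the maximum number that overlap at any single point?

7

At 19, 7 of the intervals are simultaneously active.
No point has more.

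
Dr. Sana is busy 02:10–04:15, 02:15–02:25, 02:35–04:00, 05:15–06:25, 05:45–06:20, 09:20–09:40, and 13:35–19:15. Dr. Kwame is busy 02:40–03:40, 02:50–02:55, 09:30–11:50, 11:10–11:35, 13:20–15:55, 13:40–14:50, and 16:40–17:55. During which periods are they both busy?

Merge the first list: 02:10-04:15, 05:15-06:25, 09:20-09:40, 13:35-19:15.
Merge the second list: 02:40-03:40, 09:30-11:50, 13:20-15:55, 16:40-17:55.
02:10-04:15 overlaps B on 02:40-03:40.
05:15-06:25 falls entirely outside B.
09:20-09:40 overlaps B on 09:30-09:40.
13:35-19:15 overlaps B on 13:35-15:55, 16:40-17:55.

02:40-03:40, 09:30-09:40, 13:35-15:55, 16:40-17:55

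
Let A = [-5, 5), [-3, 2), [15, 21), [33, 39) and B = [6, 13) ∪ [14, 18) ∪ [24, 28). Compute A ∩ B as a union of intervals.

A, merged: [-5, 5), [15, 21), [33, 39).
[-5, 5) meets no B interval.
[15, 21) ∩ B → [15, 18).
[33, 39) meets no B interval.

[15, 18)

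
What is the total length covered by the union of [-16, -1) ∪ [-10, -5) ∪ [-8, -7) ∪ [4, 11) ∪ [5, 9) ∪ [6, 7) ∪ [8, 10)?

22

Merged: [-16, -1), [4, 11).
Lengths: 15 + 7 = 22.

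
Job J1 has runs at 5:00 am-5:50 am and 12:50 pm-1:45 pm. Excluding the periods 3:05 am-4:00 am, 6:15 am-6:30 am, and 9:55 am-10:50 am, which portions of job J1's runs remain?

5:00 am–5:50 am: nothing removed.
12:50 pm–1:45 pm: nothing removed.

5:00 am–5:50 am, 12:50 pm–1:45 pm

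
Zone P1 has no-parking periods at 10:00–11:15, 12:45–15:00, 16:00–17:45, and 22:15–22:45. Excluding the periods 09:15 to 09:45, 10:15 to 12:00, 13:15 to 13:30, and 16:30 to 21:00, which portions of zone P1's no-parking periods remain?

10:00–10:15, 12:45–13:15, 13:30–15:00, 16:00–16:30, 22:15–22:45

10:00–11:15 minus B → 10:00–10:15.
12:45–15:00 minus B → 12:45–13:15, 13:30–15:00.
16:00–17:45 minus B → 16:00–16:30.
22:15–22:45: no B overlap → unchanged.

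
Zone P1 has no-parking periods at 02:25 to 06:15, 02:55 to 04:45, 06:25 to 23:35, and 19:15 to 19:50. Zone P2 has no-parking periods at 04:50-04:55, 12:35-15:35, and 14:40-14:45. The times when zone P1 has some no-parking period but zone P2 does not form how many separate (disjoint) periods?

4

Merge the first list: 02:25-06:15, 06:25-23:35.
Merge the second list: 04:50-04:55, 12:35-15:35.
A \ B = 02:25-04:50, 04:55-06:15, 06:25-12:35, 15:35-23:35.
That is 4 disjoint pieces.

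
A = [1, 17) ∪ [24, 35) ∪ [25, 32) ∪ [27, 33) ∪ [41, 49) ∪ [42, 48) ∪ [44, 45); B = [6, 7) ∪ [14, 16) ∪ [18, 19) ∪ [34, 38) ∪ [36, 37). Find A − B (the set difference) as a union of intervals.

Merge the first list: [1, 17), [24, 35), [41, 49).
Merge the second list: [6, 7), [14, 16), [18, 19), [34, 38).
[1, 17) with B removed leaves [1, 6), [7, 14), [16, 17).
[24, 35) with B removed leaves [24, 34).
[41, 49) is untouched.

[1, 6) ∪ [7, 14) ∪ [16, 17) ∪ [24, 34) ∪ [41, 49)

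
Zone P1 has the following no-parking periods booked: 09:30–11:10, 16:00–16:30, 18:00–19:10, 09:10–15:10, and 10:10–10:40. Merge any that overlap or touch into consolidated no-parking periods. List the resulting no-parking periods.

Sort by start: 09:10–15:10, 09:30–11:10, 10:10–10:40, 16:00–16:30, 18:00–19:10.
09:30–11:10 overlaps/touches 09:10–15:10 → extend to 09:10–15:10.
10:10–10:40 overlaps/touches 09:10–15:10 → extend to 09:10–15:10.
16:00–16:30 is disjoint → start new block.
18:00–19:10 is disjoint → start new block.

09:10–15:10, 16:00–16:30, 18:00–19:10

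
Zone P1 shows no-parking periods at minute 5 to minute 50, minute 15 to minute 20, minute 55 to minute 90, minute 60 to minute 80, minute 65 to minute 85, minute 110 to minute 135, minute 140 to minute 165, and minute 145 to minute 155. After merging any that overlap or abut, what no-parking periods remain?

minute 5 to minute 50, minute 55 to minute 90, minute 110 to minute 135, minute 140 to minute 165

minute 15 to minute 20 overlaps/touches minute 5 to minute 50 → extend to minute 5 to minute 50.
minute 55 to minute 90 is disjoint → start new block.
minute 60 to minute 80 overlaps/touches minute 55 to minute 90 → extend to minute 55 to minute 90.
minute 65 to minute 85 overlaps/touches minute 55 to minute 90 → extend to minute 55 to minute 90.
minute 110 to minute 135 is disjoint → start new block.
minute 140 to minute 165 is disjoint → start new block.
minute 145 to minute 155 overlaps/touches minute 140 to minute 165 → extend to minute 140 to minute 165.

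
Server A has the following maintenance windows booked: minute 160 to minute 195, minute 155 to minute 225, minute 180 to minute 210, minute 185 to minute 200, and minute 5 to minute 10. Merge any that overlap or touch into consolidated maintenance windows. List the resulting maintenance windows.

Sort by start: minute 5 to minute 10, minute 155 to minute 225, minute 160 to minute 195, minute 180 to minute 210, minute 185 to minute 200.
minute 155 to minute 225 is disjoint → start new block.
minute 160 to minute 195 overlaps/touches minute 155 to minute 225 → extend to minute 155 to minute 225.
minute 180 to minute 210 overlaps/touches minute 155 to minute 225 → extend to minute 155 to minute 225.
minute 185 to minute 200 overlaps/touches minute 155 to minute 225 → extend to minute 155 to minute 225.

minute 5 to minute 10, minute 155 to minute 225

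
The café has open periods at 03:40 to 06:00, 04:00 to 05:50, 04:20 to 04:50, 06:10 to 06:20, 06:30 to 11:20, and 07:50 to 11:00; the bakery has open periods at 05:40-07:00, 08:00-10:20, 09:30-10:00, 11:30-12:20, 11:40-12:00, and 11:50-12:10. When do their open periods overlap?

Merge the first list: 03:40–06:00, 06:10–06:20, 06:30–11:20.
Merge the second list: 05:40–07:00, 08:00–10:20, 11:30–12:20.
03:40–06:00 ∩ B → 05:40–06:00.
06:10–06:20 ∩ B → 06:10–06:20.
06:30–11:20 ∩ B → 06:30–07:00, 08:00–10:20.

05:40–06:00, 06:10–06:20, 06:30–07:00, 08:00–10:20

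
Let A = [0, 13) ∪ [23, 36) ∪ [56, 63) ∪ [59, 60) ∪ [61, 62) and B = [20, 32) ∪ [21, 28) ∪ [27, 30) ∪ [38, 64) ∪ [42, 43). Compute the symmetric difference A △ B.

[0, 13) ∪ [20, 23) ∪ [32, 36) ∪ [38, 56) ∪ [63, 64)

A, merged: [0, 13), [23, 36), [56, 63).
B, merged: [20, 32), [38, 64).
Only in the first: [0, 13), [32, 36).
Only in the second: [20, 23), [38, 56), [63, 64).
Together these are the periods covered by exactly one.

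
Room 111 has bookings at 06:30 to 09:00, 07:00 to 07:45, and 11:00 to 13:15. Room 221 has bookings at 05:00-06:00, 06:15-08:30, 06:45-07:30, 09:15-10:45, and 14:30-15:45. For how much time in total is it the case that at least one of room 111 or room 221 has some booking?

8 h 45 min

Merge the first list: 06:30–09:00, 11:00–13:15.
Merge the second list: 05:00–06:00, 06:15–08:30, 09:15–10:45, 14:30–15:45.
A ∪ B = 05:00–06:00, 06:15–09:00, 09:15–10:45, 11:00–13:15, 14:30–15:45.
Total: 1 h + 2 h 45 min + 1 h 30 min + 2 h 15 min + 1 h 15 min = 8 h 45 min.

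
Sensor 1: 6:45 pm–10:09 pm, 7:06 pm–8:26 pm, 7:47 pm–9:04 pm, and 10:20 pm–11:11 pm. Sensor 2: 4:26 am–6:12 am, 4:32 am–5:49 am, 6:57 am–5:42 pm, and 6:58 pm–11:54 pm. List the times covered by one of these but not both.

4:26 am–6:12 am, 6:57 am–5:42 pm, 6:45 pm–6:58 pm, 10:09 pm–10:20 pm, 11:11 pm–11:54 pm

A, merged: 6:45 pm–10:09 pm, 10:20 pm–11:11 pm.
B, merged: 4:26 am–6:12 am, 6:57 am–5:42 pm, 6:58 pm–11:54 pm.
A \ B = 6:45 pm–6:58 pm.
B \ A = 4:26 am–6:12 am, 6:57 am–5:42 pm, 10:09 pm–10:20 pm, 11:11 pm–11:54 pm.
Union of the two gives the symmetric difference.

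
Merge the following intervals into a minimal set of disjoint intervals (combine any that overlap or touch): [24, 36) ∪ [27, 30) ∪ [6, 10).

Sort by start: [6, 10), [24, 36), [27, 30).
[24, 36) is disjoint → start new block.
[27, 30) overlaps/touches [24, 36) → extend to [24, 36).

[6, 10) ∪ [24, 36)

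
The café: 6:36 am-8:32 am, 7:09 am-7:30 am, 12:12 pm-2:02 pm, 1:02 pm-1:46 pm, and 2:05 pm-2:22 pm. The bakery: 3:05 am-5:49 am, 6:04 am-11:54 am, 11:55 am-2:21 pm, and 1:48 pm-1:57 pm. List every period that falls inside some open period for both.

6:36 am–8:32 am, 12:12 pm–2:02 pm, 2:05 pm–2:21 pm

First set merges to 6:36 am–8:32 am, 12:12 pm–2:02 pm, 2:05 pm–2:22 pm.
Second set merges to 3:05 am–5:49 am, 6:04 am–11:54 am, 11:55 am–2:21 pm.
6:36 am–8:32 am ∩ B → 6:36 am–8:32 am.
12:12 pm–2:02 pm ∩ B → 12:12 pm–2:02 pm.
2:05 pm–2:22 pm ∩ B → 2:05 pm–2:21 pm.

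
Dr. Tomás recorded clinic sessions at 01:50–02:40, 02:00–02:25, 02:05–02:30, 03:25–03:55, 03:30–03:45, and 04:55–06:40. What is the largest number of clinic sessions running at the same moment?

Sweep endpoints in order; track running count of active intervals.
Peak of 3 reached at 02:05.

3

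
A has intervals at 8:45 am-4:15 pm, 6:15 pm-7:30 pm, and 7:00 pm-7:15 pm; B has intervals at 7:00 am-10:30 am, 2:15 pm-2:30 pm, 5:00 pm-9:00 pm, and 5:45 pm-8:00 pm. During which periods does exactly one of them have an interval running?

First set merges to 8:45 am–4:15 pm, 6:15 pm–7:30 pm.
Second set merges to 7:00 am–10:30 am, 2:15 pm–2:30 pm, 5:00 pm–9:00 pm.
A \ B = 10:30 am–2:15 pm, 2:30 pm–4:15 pm.
B \ A = 7:00 am–8:45 am, 5:00 pm–6:15 pm, 7:30 pm–9:00 pm.
Union of the two gives the symmetric difference.

7:00 am–8:45 am, 10:30 am–2:15 pm, 2:30 pm–4:15 pm, 5:00 pm–6:15 pm, 7:30 pm–9:00 pm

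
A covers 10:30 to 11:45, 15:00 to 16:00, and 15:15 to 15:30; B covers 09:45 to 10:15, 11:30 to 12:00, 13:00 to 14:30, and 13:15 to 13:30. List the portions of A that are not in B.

10:30-11:30, 15:00-16:00

Merge the first list: 10:30-11:45, 15:00-16:00.
Merge the second list: 09:45-10:15, 11:30-12:00, 13:00-14:30.
10:30-11:45 minus B → 10:30-11:30.
15:00-16:00: no B overlap → unchanged.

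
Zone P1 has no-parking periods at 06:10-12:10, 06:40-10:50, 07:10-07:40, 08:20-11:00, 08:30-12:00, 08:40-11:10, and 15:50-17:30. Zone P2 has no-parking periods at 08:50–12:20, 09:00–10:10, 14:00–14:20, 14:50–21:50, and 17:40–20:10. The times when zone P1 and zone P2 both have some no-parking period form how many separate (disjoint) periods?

2

Merge the first list: 06:10-12:10, 15:50-17:30.
Merge the second list: 08:50-12:20, 14:00-14:20, 14:50-21:50.
A ∩ B = 08:50-12:10, 15:50-17:30.
That is 2 disjoint pieces.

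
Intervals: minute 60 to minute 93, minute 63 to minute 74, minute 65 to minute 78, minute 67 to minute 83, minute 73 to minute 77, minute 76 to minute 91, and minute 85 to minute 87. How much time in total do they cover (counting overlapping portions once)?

33 minutes

Merged: minute 60 to minute 93.
Length: 33 minutes.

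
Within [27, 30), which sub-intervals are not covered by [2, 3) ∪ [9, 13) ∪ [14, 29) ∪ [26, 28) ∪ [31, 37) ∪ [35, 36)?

[29, 30)

Covered (merged): [2, 3), [9, 13), [14, 29), [31, 37).
Uncovered inside [27, 30): [29, 30).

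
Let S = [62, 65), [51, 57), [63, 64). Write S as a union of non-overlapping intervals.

[51, 57) ∪ [62, 65)

Sort by start: [51, 57), [62, 65), [63, 64).
[62, 65) is disjoint → start new block.
[63, 64) overlaps/touches [62, 65) → extend to [62, 65).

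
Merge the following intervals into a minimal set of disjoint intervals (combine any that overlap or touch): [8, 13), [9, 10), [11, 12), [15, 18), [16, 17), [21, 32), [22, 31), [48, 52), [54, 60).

[9, 10) overlaps/touches [8, 13) → extend to [8, 13).
[11, 12) overlaps/touches [8, 13) → extend to [8, 13).
[15, 18) is disjoint → start new block.
[16, 17) overlaps/touches [15, 18) → extend to [15, 18).
[21, 32) is disjoint → start new block.
[22, 31) overlaps/touches [21, 32) → extend to [21, 32).
[48, 52) is disjoint → start new block.
[54, 60) is disjoint → start new block.

[8, 13) ∪ [15, 18) ∪ [21, 32) ∪ [48, 52) ∪ [54, 60)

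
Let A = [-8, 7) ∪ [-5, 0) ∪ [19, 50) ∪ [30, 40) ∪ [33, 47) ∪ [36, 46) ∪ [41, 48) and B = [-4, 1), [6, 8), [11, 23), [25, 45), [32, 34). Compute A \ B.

[-8, -4) ∪ [1, 6) ∪ [23, 25) ∪ [45, 50)

First set merges to [-8, 7), [19, 50).
Second set merges to [-4, 1), [6, 8), [11, 23), [25, 45).
[-8, 7) minus B → [-8, -4), [1, 6).
[19, 50) minus B → [23, 25), [45, 50).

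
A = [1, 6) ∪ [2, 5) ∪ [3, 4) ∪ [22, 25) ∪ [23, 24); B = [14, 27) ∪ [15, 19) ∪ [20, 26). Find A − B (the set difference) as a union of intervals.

[1, 6)

First set merges to [1, 6), [22, 25).
Second set merges to [14, 27).
[1, 6): nothing removed.
[22, 25): entirely removed.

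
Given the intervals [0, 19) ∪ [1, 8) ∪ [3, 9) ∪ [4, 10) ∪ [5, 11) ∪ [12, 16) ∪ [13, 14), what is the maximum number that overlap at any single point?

5

Walk the sorted start/end points keeping a running depth.
The depth first hits 5 at 5.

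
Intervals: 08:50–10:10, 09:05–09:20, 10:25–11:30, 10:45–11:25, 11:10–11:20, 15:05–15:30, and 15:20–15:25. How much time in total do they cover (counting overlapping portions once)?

2 h 50 min

Merged: 08:50-10:10, 10:25-11:30, 15:05-15:30.
Lengths: 1 h 20 min + 1 h 5 min + 25 min = 2 h 50 min.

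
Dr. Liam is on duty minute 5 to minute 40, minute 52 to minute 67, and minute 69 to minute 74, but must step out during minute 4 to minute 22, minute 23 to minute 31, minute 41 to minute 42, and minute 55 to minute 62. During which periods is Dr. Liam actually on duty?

minute 22 to minute 23, minute 31 to minute 40, minute 52 to minute 55, minute 62 to minute 67, minute 69 to minute 74

minute 5 to minute 40 with B removed leaves minute 22 to minute 23, minute 31 to minute 40.
minute 52 to minute 67 with B removed leaves minute 52 to minute 55, minute 62 to minute 67.
minute 69 to minute 74 is untouched.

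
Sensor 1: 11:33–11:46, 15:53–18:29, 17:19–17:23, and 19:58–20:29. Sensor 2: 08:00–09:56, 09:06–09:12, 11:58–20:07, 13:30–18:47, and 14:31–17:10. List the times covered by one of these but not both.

A, merged: 11:33–11:46, 15:53–18:29, 19:58–20:29.
B, merged: 08:00–09:56, 11:58–20:07.
A but not B: 11:33–11:46, 20:07–20:29.
B but not A: 08:00–09:56, 11:58–15:53, 18:29–19:58.
Combining gives A △ B.

08:00–09:56, 11:33–11:46, 11:58–15:53, 18:29–19:58, 20:07–20:29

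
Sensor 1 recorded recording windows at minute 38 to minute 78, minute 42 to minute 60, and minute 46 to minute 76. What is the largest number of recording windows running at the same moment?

3

Walk the sorted start/end points keeping a running depth.
The depth first hits 3 at minute 46.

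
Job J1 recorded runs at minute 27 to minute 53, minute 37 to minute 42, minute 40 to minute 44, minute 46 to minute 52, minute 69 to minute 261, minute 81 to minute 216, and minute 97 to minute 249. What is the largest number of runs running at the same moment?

Walk the sorted start/end points keeping a running depth.
The depth first hits 3 at minute 40.

3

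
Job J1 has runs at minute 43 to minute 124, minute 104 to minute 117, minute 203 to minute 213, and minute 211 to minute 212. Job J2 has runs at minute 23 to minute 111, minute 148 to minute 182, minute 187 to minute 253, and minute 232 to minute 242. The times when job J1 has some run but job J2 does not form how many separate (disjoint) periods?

1

Merge the first list: minute 43 to minute 124, minute 203 to minute 213.
Merge the second list: minute 23 to minute 111, minute 148 to minute 182, minute 187 to minute 253.
A \ B = minute 111 to minute 124.
That is 1 disjoint piece.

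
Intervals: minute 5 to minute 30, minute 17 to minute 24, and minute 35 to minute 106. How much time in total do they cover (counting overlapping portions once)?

Merged: minute 5 to minute 30, minute 35 to minute 106.
Lengths: 25 minutes + 71 minutes = 96 minutes.

96 minutes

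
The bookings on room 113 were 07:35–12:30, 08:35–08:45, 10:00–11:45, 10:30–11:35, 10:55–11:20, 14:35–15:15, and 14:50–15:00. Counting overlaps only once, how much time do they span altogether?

5 h 35 min

Merged: 07:35-12:30, 14:35-15:15.
Lengths: 4 h 55 min + 40 min = 5 h 35 min.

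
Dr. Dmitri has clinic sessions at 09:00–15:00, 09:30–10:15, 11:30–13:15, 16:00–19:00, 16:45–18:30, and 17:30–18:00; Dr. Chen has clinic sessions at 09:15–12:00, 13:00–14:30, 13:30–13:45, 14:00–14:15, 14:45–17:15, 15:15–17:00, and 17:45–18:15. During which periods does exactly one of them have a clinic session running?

Merge the first list: 09:00–15:00, 16:00–19:00.
Merge the second list: 09:15–12:00, 13:00–14:30, 14:45–17:15, 17:45–18:15.
Only in the first: 09:00–09:15, 12:00–13:00, 14:30–14:45, 17:15–17:45, 18:15–19:00.
Only in the second: 15:00–16:00.
Together these are the periods covered by exactly one.

09:00–09:15, 12:00–13:00, 14:30–14:45, 15:00–16:00, 17:15–17:45, 18:15–19:00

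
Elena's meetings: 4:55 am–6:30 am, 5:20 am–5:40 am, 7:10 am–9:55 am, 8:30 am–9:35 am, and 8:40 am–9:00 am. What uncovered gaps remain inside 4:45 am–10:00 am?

4:45 am-4:55 am, 6:30 am-7:10 am, 9:55 am-10:00 am

Covered (merged): 4:55 am-6:30 am, 7:10 am-9:55 am.
Gaps within 4:45 am-10:00 am: 4:45 am-4:55 am, 6:30 am-7:10 am, 9:55 am-10:00 am.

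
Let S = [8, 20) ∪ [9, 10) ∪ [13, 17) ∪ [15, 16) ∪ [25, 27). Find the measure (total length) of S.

14

Merged: [8, 20), [25, 27).
Lengths: 12 + 2 = 14.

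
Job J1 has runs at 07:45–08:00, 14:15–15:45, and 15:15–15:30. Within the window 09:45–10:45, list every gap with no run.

09:45-10:45

The merged coverage is 07:45-08:00, 14:15-15:45.
Complement within 09:45-10:45: 09:45-10:45.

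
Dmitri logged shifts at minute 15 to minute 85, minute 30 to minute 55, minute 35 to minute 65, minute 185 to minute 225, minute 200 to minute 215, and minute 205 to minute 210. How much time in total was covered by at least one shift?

110 minutes

Merged: minute 15 to minute 85, minute 185 to minute 225.
Lengths: 70 minutes + 40 minutes = 110 minutes.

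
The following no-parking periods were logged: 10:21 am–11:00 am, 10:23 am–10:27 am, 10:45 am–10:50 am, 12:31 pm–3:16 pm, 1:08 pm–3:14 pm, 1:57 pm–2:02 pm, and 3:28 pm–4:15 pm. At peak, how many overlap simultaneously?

3

Walk the sorted start/end points keeping a running depth.
The depth first hits 3 at 1:57 pm.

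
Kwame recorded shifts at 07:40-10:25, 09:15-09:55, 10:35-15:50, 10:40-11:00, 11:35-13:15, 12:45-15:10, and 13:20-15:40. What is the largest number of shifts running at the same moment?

3

Sweep endpoints in order; track running count of active intervals.
Peak of 3 reached at 12:45.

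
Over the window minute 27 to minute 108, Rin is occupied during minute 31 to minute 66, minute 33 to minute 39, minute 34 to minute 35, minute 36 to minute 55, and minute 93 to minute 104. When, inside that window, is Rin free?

Covered (merged): minute 31 to minute 66, minute 93 to minute 104.
Gaps within minute 27 to minute 108: minute 27 to minute 31, minute 66 to minute 93, minute 104 to minute 108.

minute 27 to minute 31, minute 66 to minute 93, minute 104 to minute 108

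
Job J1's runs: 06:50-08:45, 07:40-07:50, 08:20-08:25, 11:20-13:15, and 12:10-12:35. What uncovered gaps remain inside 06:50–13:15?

After merging, the occupied span is 06:50–08:45, 11:20–13:15.
Gaps within 06:50–13:15: 08:45–11:20.

08:45–11:20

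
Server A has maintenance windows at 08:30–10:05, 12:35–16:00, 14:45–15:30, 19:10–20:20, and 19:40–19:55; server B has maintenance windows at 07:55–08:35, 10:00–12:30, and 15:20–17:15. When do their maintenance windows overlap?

08:30-08:35, 10:00-10:05, 15:20-16:00

A, merged: 08:30-10:05, 12:35-16:00, 19:10-20:20.
08:30-10:05 meets the second set on 08:30-08:35, 10:00-10:05.
12:35-16:00 meets the second set on 15:20-16:00.
19:10-20:20: no overlap with the second set.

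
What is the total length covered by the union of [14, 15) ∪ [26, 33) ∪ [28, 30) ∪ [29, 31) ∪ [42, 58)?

24

Merged: [14, 15), [26, 33), [42, 58).
Lengths: 1 + 7 + 16 = 24.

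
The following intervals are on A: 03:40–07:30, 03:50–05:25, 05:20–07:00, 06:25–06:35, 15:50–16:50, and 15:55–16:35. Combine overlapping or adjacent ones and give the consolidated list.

03:40–07:30, 15:50–16:50

03:50–05:25 overlaps/touches 03:40–07:30 → extend to 03:40–07:30.
05:20–07:00 overlaps/touches 03:40–07:30 → extend to 03:40–07:30.
06:25–06:35 overlaps/touches 03:40–07:30 → extend to 03:40–07:30.
15:50–16:50 is disjoint → start new block.
15:55–16:35 overlaps/touches 15:50–16:50 → extend to 15:50–16:50.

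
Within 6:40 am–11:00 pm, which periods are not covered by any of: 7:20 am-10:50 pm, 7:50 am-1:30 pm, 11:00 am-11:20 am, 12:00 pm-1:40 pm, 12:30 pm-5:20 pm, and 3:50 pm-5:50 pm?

6:40 am–7:20 am, 10:50 pm–11:00 pm

Covered (merged): 7:20 am–10:50 pm.
Gaps within 6:40 am–11:00 pm: 6:40 am–7:20 am, 10:50 pm–11:00 pm.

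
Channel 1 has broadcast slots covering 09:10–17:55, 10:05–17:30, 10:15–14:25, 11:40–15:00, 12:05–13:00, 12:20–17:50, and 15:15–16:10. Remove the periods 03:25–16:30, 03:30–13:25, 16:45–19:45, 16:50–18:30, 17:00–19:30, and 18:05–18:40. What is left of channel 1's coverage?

16:30–16:45

Merge the first list: 09:10–17:55.
Merge the second list: 03:25–16:30, 16:45–19:45.
09:10–17:55 with B removed leaves 16:30–16:45.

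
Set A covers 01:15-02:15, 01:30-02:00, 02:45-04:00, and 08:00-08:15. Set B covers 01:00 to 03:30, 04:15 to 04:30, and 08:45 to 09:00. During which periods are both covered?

First set merges to 01:15-02:15, 02:45-04:00, 08:00-08:15.
01:15-02:15 ∩ B → 01:15-02:15.
02:45-04:00 ∩ B → 02:45-03:30.
08:00-08:15 meets no B interval.

01:15-02:15, 02:45-03:30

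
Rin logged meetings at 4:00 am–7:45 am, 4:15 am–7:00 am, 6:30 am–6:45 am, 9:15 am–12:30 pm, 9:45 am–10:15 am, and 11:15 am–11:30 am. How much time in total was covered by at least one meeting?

Merged: 4:00 am–7:45 am, 9:15 am–12:30 pm.
Lengths: 3 h 45 min + 3 h 15 min = 7 h.

7 h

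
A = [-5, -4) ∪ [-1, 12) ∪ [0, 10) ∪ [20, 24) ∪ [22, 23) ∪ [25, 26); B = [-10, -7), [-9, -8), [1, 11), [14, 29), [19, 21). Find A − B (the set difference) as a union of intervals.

Merge the first list: [-5, -4), [-1, 12), [20, 24), [25, 26).
Merge the second list: [-10, -7), [1, 11), [14, 29).
[-5, -4): no B overlap → unchanged.
[-1, 12) minus B → [-1, 1), [11, 12).
[20, 24): fully covered by B → removed.
[25, 26): fully covered by B → removed.

[-5, -4) ∪ [-1, 1) ∪ [11, 12)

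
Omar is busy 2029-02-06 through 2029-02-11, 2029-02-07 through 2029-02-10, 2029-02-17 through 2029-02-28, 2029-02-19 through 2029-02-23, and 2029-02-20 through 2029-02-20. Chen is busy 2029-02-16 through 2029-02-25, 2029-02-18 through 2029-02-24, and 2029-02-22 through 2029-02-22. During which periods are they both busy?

Merge the first list: 2029-02-06 through 2029-02-11, 2029-02-17 through 2029-02-28.
Merge the second list: 2029-02-16 through 2029-02-25.
2029-02-06 through 2029-02-11: no overlap with the second set.
2029-02-17 through 2029-02-28 meets the second set on 2029-02-17 through 2029-02-25.

2029-02-17 through 2029-02-25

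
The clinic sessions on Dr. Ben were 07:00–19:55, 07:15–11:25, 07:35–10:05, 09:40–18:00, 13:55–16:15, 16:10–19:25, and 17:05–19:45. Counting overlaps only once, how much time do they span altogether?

12 h 55 min

Merged: 07:00-19:55.
Length: 12 h 55 min.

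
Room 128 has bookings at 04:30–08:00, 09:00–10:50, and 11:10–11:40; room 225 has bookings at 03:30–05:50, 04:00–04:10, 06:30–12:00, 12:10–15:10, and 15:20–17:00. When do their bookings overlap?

04:30-05:50, 06:30-08:00, 09:00-10:50, 11:10-11:40

Merge the second list: 03:30-05:50, 06:30-12:00, 12:10-15:10, 15:20-17:00.
04:30-08:00 overlaps B on 04:30-05:50, 06:30-08:00.
09:00-10:50 overlaps B on 09:00-10:50.
11:10-11:40 overlaps B on 11:10-11:40.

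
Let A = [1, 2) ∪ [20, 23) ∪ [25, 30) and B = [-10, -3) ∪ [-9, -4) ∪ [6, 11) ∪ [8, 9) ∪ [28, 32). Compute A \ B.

[1, 2) ∪ [20, 23) ∪ [25, 28)

Merge the second list: [-10, -3), [6, 11), [28, 32).
[1, 2) is untouched.
[20, 23) is untouched.
[25, 30) with B removed leaves [25, 28).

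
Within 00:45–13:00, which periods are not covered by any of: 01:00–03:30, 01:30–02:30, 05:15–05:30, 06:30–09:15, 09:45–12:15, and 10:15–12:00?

00:45-01:00, 03:30-05:15, 05:30-06:30, 09:15-09:45, 12:15-13:00

The merged coverage is 01:00-03:30, 05:15-05:30, 06:30-09:15, 09:45-12:15.
Uncovered inside 00:45-13:00: 00:45-01:00, 03:30-05:15, 05:30-06:30, 09:15-09:45, 12:15-13:00.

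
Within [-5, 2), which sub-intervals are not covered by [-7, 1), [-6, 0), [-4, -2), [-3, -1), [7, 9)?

[1, 2)

Covered (merged): [-7, 1), [7, 9).
Uncovered inside [-5, 2): [1, 2).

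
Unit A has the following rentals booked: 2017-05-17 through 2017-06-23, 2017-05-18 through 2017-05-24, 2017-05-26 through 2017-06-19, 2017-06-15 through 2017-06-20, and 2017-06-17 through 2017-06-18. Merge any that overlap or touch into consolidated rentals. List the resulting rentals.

2017-05-17 through 2017-06-23

2017-05-18 through 2017-05-24 overlaps/touches 2017-05-17 through 2017-06-23 → extend to 2017-05-17 through 2017-06-23.
2017-05-26 through 2017-06-19 overlaps/touches 2017-05-17 through 2017-06-23 → extend to 2017-05-17 through 2017-06-23.
2017-06-15 through 2017-06-20 overlaps/touches 2017-05-17 through 2017-06-23 → extend to 2017-05-17 through 2017-06-23.
2017-06-17 through 2017-06-18 overlaps/touches 2017-05-17 through 2017-06-23 → extend to 2017-05-17 through 2017-06-23.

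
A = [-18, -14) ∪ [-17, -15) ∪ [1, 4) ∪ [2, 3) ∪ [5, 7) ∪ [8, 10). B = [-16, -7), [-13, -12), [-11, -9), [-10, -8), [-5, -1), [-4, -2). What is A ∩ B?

A, merged: [-18, -14), [1, 4), [5, 7), [8, 10).
B, merged: [-16, -7), [-5, -1).
[-18, -14) overlaps B on [-16, -14).
[1, 4) falls entirely outside B.
[5, 7) falls entirely outside B.
[8, 10) falls entirely outside B.

[-16, -14)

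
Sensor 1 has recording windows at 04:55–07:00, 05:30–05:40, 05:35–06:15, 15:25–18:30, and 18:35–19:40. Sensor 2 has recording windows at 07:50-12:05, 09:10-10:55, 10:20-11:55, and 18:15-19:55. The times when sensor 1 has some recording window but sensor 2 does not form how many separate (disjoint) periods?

2

Merge the first list: 04:55–07:00, 15:25–18:30, 18:35–19:40.
Merge the second list: 07:50–12:05, 18:15–19:55.
A \ B = 04:55–07:00, 15:25–18:15.
That is 2 disjoint pieces.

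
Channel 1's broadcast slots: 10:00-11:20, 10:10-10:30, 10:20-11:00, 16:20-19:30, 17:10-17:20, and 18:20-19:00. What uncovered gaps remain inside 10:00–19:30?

After merging, the occupied span is 10:00–11:20, 16:20–19:30.
Complement within 10:00–19:30: 11:20–16:20.

11:20–16:20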